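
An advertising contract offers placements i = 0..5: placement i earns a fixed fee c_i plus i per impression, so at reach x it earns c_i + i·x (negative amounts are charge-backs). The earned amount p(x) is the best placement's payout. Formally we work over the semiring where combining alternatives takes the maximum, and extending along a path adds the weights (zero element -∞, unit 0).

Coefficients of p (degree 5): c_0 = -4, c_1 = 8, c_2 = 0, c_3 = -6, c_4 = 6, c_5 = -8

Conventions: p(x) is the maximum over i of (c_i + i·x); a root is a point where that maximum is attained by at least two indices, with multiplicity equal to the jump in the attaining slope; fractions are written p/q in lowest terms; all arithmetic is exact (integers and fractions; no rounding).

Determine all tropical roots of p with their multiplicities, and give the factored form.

hull edge (i=0, c=-4) to (i=1, c=8): slope 12, span 1
hull edge (i=1, c=8) to (i=4, c=6): slope -2/3, span 3
hull edge (i=4, c=6) to (i=5, c=-8): slope -14, span 1
Factored form: p(x) = -8 ⊗ (x ⊕ (-12)) ⊗ (x ⊕ 2/3) ⊗ (x ⊕ 2/3) ⊗ (x ⊕ 2/3) ⊗ (x ⊕ 14)
Answer: roots = -12 (mult 1), 2/3 (mult 3), 14 (mult 1)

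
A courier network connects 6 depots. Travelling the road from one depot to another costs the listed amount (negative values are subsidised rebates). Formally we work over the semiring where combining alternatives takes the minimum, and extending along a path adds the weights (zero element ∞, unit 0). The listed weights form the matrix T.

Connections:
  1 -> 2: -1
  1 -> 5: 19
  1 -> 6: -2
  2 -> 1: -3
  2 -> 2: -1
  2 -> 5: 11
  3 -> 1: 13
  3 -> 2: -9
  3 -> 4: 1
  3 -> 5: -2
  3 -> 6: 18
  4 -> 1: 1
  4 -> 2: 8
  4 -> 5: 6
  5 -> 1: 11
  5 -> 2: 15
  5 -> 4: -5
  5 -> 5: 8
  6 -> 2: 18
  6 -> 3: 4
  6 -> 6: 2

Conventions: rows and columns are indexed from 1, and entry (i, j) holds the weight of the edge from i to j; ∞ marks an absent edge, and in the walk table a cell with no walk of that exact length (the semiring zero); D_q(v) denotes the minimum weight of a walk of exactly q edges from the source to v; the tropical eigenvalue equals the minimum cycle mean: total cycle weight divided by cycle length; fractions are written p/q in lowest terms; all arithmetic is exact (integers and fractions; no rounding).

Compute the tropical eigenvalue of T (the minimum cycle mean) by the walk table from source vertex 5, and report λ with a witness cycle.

q=0: [∞, ∞, ∞, ∞, 0, ∞]
q=1: [11, 15, ∞, -5, 8, ∞]
q=2: [-4, 3, ∞, 3, 1, 9]
q=3: [0, -5, 13, -4, 9, -6]
q=4: [-8, -6, -2, 4, 2, -4]
q=5: [-9, -11, 0, -3, -4, -10]
q=6: [-14, -12, -6, -9, -2, -11]
Optimal cycle mean attained by: cycle 1->6->3->2->1, total (-2) + 4 + (-9) + (-3), length 4.
Answer: λ = -5/2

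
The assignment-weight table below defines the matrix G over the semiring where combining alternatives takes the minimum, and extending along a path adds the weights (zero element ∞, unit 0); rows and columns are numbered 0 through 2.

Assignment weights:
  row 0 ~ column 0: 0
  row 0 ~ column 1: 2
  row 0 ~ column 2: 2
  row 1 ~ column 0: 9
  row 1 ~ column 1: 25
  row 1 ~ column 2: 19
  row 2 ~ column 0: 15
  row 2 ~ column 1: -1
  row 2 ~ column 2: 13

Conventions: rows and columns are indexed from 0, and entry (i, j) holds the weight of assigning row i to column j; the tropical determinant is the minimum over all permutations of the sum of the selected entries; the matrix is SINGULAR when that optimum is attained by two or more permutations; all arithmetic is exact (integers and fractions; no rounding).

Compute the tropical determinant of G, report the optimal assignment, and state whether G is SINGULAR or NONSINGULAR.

σ = (0, 1, 2): 0 + 25 + 13 = 38
σ = (0, 2, 1): 0 + 19 + (-1) = 18
σ = (1, 0, 2): 2 + 9 + 13 = 24
σ = (1, 2, 0): 2 + 19 + 15 = 36
σ = (2, 0, 1): 2 + 9 + (-1) = 10
σ = (2, 1, 0): 2 + 25 + 15 = 42
Optimal value attained by: σ = (2, 0, 1).
Answer: det⊕(G) = 10; verdict: NONSINGULAR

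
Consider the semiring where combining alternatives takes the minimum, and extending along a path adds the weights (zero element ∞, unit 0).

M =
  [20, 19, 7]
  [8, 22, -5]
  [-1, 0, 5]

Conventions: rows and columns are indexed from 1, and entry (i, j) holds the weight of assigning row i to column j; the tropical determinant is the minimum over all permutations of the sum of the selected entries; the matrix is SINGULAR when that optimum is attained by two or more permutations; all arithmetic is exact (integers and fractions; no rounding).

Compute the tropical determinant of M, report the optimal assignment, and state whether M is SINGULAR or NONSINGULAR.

σ = (1, 2, 3): 20 + 22 + 5 = 47
σ = (1, 3, 2): 20 + (-5) + 0 = 15
σ = (2, 1, 3): 19 + 8 + 5 = 32
σ = (2, 3, 1): 19 + (-5) + (-1) = 13
σ = (3, 1, 2): 7 + 8 + 0 = 15
σ = (3, 2, 1): 7 + 22 + (-1) = 28
Optimal value attained by: σ = (2, 3, 1).
Answer: det⊕(M) = 13; verdict: NONSINGULAR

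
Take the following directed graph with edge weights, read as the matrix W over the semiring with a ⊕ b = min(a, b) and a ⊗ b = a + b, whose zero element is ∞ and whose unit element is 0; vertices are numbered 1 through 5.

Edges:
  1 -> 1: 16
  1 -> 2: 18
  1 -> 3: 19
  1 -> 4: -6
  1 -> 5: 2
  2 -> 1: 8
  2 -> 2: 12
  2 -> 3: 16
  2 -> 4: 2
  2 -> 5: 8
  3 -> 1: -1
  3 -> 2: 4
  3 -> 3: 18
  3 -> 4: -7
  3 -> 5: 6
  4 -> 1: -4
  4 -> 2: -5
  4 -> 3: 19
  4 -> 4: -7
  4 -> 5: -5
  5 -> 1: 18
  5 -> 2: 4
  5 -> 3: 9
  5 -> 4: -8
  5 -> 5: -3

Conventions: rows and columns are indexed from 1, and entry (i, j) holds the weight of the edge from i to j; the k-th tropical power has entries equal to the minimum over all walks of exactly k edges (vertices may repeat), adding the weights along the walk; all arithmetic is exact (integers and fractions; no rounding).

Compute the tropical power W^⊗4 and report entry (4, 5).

W^⊗2:
  [-10, -11, 11, -13, -11]
  [-2, -3, 17, -5, -3]
  [-11, -12, 12, -14, -12]
  [-11, -12, 4, -14, -12]
  [-12, -13, 6, -15, -13]
W^⊗3:
  [-17, -18, -2, -20, -18]
  [-9, -10, 6, -12, -10]
  [-18, -19, -3, -21, -19]
  [-18, -19, -3, -21, -19]
  [-19, -20, -4, -22, -20]
W^⊗4:
  [-24, -25, -9, -27, -25]
  [-16, -17, -1, -19, -17]
  [-25, -26, -10, -28, -26]
  [-25, -26, -10, -28, -26]
  [-26, -27, -11, -29, -27]
Key observation: the optimum is the walk 4->4->4->4->5, with weight (-7) + (-7) + (-7) + (-5) = -26.
Optimal value attained by: walk 4->4->4->4->5.
Answer: (W^⊗4)[4][5] = -26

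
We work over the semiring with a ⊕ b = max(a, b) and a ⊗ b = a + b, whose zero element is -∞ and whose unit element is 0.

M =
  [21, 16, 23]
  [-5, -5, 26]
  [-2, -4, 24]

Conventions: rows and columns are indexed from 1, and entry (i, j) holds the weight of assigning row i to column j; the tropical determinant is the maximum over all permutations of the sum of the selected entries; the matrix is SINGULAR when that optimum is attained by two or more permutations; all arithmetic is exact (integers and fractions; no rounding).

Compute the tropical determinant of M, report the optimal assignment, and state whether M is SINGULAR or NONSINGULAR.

σ = (1, 2, 3): 21 + (-5) + 24 = 40
σ = (1, 3, 2): 21 + 26 + (-4) = 43
σ = (2, 1, 3): 16 + (-5) + 24 = 35
σ = (2, 3, 1): 16 + 26 + (-2) = 40
σ = (3, 1, 2): 23 + (-5) + (-4) = 14
σ = (3, 2, 1): 23 + (-5) + (-2) = 16
Optimal value attained by: σ = (1, 3, 2).
Answer: det⊕(M) = 43; verdict: NONSINGULAR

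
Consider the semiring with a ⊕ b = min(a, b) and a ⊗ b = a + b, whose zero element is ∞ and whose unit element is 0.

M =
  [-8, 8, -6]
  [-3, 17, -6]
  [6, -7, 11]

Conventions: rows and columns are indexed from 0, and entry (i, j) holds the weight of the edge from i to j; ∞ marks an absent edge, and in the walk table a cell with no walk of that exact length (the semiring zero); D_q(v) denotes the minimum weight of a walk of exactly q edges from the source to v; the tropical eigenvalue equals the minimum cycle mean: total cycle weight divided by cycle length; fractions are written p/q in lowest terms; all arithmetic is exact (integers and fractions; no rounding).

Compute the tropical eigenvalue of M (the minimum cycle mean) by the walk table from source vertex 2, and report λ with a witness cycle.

q=0: [∞, ∞, 0]
q=1: [6, -7, 11]
q=2: [-10, 4, -13]
q=3: [-18, -20, -16]
Optimal cycle mean attained by: cycle 0->0, total (-8), length 1.
Answer: λ = -8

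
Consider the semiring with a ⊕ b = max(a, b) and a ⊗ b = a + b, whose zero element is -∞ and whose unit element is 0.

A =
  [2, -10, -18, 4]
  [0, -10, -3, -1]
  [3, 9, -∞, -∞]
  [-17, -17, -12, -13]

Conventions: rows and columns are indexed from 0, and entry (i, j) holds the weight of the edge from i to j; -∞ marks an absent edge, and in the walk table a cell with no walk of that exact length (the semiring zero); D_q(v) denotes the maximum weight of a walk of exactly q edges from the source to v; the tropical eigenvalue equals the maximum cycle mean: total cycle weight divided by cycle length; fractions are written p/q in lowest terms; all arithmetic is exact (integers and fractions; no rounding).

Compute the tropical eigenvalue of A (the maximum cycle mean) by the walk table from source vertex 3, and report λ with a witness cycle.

q=0: [-∞, -∞, -∞, 0]
q=1: [-17, -17, -12, -13]
q=2: [-9, -3, -20, -13]
q=3: [-3, -11, -6, -4]
q=4: [-1, 3, -14, 1]
Optimal cycle mean attained by: cycle 1->2->1, total (-3) + 9, length 2.
Answer: λ = 3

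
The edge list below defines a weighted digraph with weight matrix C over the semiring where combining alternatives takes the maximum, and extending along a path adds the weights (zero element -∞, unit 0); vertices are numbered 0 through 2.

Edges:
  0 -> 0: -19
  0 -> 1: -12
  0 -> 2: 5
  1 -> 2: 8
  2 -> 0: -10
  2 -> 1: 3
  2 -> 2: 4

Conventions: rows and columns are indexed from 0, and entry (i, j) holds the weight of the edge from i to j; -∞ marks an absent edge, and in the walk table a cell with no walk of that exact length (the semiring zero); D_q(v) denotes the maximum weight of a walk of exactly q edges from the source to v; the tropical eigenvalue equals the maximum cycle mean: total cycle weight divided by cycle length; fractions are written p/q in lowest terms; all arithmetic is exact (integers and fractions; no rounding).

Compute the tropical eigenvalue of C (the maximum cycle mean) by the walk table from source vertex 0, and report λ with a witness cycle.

q=0: [0, -∞, -∞]
q=1: [-19, -12, 5]
q=2: [-5, 8, 9]
q=3: [-1, 12, 16]
Optimal cycle mean attained by: cycle 1->2->1, total 8 + 3, length 2.
Answer: λ = 11/2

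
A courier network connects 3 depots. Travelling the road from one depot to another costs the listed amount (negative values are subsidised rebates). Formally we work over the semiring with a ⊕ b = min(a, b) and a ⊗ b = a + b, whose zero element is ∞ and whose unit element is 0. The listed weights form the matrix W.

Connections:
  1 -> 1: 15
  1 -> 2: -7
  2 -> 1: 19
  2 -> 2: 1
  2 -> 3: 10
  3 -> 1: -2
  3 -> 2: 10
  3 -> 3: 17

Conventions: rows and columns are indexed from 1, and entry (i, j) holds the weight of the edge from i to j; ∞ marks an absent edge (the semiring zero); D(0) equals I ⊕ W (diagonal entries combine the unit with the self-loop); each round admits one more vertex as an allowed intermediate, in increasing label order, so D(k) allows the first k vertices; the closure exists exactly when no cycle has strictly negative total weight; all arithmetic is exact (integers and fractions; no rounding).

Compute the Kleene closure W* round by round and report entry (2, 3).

D(0):
  [0, -7, ∞]
  [19, 0, 10]
  [-2, 10, 0]
D(1):
  [0, -7, ∞]
  [19, 0, 10]
  [-2, -9, 0]
D(2):
  [0, -7, 3]
  [19, 0, 10]
  [-2, -9, 0]
D(3):
  [0, -7, 3]
  [8, 0, 10]
  [-2, -9, 0]
Answer: W*[2][3] = 10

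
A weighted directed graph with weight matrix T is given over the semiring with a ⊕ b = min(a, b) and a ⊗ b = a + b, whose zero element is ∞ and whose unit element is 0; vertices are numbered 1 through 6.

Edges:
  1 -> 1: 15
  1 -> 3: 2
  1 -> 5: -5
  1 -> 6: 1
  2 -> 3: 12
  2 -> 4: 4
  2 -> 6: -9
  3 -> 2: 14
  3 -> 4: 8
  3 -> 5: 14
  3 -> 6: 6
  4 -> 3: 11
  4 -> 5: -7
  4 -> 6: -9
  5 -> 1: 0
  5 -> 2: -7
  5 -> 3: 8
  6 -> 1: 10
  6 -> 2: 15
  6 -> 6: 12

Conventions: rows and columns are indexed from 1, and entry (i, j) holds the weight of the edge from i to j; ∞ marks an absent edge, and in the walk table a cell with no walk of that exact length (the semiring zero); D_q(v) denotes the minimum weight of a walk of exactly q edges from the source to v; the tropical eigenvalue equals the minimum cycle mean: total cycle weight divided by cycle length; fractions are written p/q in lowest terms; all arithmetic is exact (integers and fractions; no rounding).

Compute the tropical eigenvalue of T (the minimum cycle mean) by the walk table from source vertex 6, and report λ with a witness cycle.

q=0: [∞, ∞, ∞, ∞, ∞, 0]
q=1: [10, 15, ∞, ∞, ∞, 12]
q=2: [22, 27, 12, 19, 5, 6]
q=3: [5, -2, 13, 20, 12, 10]
q=4: [12, 5, 7, 2, 0, -11]
q=5: [-1, -7, 8, 9, -5, -7]
q=6: [-5, -12, 1, -3, -6, -16]
Optimal cycle mean attained by: cycle 2->4->5->2, total 4 + (-7) + (-7), length 3.
Answer: λ = -10/3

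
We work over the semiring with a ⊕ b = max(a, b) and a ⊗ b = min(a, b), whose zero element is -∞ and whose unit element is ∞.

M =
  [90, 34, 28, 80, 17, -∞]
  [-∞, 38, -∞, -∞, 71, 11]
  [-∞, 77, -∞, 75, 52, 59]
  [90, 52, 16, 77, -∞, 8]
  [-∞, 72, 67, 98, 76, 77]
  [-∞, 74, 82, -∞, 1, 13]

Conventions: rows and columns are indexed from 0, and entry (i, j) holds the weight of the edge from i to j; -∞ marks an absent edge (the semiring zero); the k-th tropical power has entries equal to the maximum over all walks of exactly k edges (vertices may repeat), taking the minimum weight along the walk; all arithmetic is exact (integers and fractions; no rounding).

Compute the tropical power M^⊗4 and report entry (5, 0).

M^⊗2:
  [90, 52, 28, 80, 34, 28]
  [-∞, 71, 67, 71, 71, 71]
  [75, 59, 59, 75, 71, 52]
  [90, 52, 28, 80, 52, 16]
  [90, 74, 77, 77, 76, 76]
  [-∞, 77, 13, 75, 71, 59]
M^⊗3:
  [90, 52, 34, 80, 52, 34]
  [71, 71, 71, 71, 71, 71]
  [75, 71, 67, 75, 71, 71]
  [90, 52, 52, 80, 52, 52]
  [90, 77, 76, 80, 76, 76]
  [75, 71, 67, 75, 71, 71]
M^⊗4:
  [90, 52, 52, 80, 52, 52]
  [71, 71, 71, 71, 71, 71]
  [75, 71, 71, 75, 71, 71]
  [90, 52, 52, 80, 52, 52]
  [90, 76, 76, 80, 76, 76]
  [75, 71, 71, 75, 71, 71]
Key observation: the optimum is the walk 5->2->3->0->0, with weight 82 min 75 min 90 min 90 = 75.
Optimal value attained by: walk 5->2->3->0->0.
Answer: (M^⊗4)[5][0] = 75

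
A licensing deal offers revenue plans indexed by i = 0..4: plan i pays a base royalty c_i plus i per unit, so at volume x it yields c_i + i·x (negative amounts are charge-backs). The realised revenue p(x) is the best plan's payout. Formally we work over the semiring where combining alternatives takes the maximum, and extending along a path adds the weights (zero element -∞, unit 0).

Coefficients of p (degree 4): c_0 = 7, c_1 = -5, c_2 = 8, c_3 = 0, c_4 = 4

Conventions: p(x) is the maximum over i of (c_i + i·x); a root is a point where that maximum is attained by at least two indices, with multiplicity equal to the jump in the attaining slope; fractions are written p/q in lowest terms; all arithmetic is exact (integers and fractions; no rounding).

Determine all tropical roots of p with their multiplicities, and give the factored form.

hull edge (i=0, c=7) to (i=2, c=8): slope 1/2, span 2
hull edge (i=2, c=8) to (i=4, c=4): slope -2, span 2
Factored form: p(x) = 4 ⊗ (x ⊕ (-1/2)) ⊗ (x ⊕ (-1/2)) ⊗ (x ⊕ 2) ⊗ (x ⊕ 2)
Answer: roots = -1/2 (mult 2), 2 (mult 2)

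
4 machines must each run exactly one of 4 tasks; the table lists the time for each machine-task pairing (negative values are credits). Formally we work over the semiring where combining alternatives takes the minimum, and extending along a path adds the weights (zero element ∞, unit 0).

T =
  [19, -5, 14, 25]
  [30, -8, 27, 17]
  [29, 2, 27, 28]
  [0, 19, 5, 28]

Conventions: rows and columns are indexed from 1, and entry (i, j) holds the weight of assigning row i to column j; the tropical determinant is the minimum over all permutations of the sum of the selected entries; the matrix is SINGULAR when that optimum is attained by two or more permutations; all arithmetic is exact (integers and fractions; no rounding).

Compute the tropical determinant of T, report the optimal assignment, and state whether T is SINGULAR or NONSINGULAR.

σ = (1, 2, 3, 4): 19 + (-8) + 27 + 28 = 66
σ = (1, 2, 4, 3): 19 + (-8) + 28 + 5 = 44
σ = (1, 3, 2, 4): 19 + 27 + 2 + 28 = 76
σ = (1, 3, 4, 2): 19 + 27 + 28 + 19 = 93
σ = (1, 4, 2, 3): 19 + 17 + 2 + 5 = 43
σ = (1, 4, 3, 2): 19 + 17 + 27 + 19 = 82
σ = (2, 1, 3, 4): (-5) + 30 + 27 + 28 = 80
σ = (2, 1, 4, 3): (-5) + 30 + 28 + 5 = 58
σ = (2, 3, 1, 4): (-5) + 27 + 29 + 28 = 79
σ = (2, 3, 4, 1): (-5) + 27 + 28 + 0 = 50
σ = (2, 4, 1, 3): (-5) + 17 + 29 + 5 = 46
σ = (2, 4, 3, 1): (-5) + 17 + 27 + 0 = 39
σ = (3, 1, 2, 4): 14 + 30 + 2 + 28 = 74
σ = (3, 1, 4, 2): 14 + 30 + 28 + 19 = 91
σ = (3, 2, 1, 4): 14 + (-8) + 29 + 28 = 63
σ = (3, 2, 4, 1): 14 + (-8) + 28 + 0 = 34
σ = (3, 4, 1, 2): 14 + 17 + 29 + 19 = 79
σ = (3, 4, 2, 1): 14 + 17 + 2 + 0 = 33
σ = (4, 1, 2, 3): 25 + 30 + 2 + 5 = 62
σ = (4, 1, 3, 2): 25 + 30 + 27 + 19 = 101
σ = (4, 2, 1, 3): 25 + (-8) + 29 + 5 = 51
σ = (4, 2, 3, 1): 25 + (-8) + 27 + 0 = 44
σ = (4, 3, 1, 2): 25 + 27 + 29 + 19 = 100
σ = (4, 3, 2, 1): 25 + 27 + 2 + 0 = 54
Optimal value attained by: σ = (3, 4, 2, 1).
Answer: det⊕(T) = 33; verdict: NONSINGULAR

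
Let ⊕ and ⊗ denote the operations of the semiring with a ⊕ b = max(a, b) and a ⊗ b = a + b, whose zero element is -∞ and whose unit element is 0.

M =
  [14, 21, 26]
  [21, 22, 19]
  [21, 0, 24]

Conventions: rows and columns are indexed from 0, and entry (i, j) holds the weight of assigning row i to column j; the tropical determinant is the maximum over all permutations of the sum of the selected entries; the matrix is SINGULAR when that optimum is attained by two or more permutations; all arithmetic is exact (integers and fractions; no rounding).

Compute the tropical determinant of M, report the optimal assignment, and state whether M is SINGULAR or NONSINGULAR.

σ = (0, 1, 2): 14 + 22 + 24 = 60
σ = (0, 2, 1): 14 + 19 + 0 = 33
σ = (1, 0, 2): 21 + 21 + 24 = 66
σ = (1, 2, 0): 21 + 19 + 21 = 61
σ = (2, 0, 1): 26 + 21 + 0 = 47
σ = (2, 1, 0): 26 + 22 + 21 = 69
Optimal value attained by: σ = (2, 1, 0).
Answer: det⊕(M) = 69; verdict: NONSINGULAR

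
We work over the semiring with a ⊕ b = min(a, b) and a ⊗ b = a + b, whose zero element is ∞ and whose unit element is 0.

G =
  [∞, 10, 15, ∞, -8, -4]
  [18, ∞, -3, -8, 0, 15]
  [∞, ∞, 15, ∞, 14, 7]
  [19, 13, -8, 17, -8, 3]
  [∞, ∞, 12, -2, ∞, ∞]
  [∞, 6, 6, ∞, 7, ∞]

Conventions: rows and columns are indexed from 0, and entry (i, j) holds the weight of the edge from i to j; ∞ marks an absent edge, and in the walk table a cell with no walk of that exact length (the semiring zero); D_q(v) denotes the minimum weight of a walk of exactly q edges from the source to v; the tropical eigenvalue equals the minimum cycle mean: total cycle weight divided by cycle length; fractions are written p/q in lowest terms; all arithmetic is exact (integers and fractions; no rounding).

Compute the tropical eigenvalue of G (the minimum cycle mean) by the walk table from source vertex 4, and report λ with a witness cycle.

q=0: [∞, ∞, ∞, ∞, 0, ∞]
q=1: [∞, ∞, 12, -2, ∞, ∞]
q=2: [17, 11, -10, 15, -10, 1]
q=3: [29, 7, 2, -12, 4, -3]
q=4: [7, 1, -20, -1, -20, -9]
q=5: [18, -3, -9, -22, -9, -13]
q=6: [-3, -9, -30, -11, -30, -19]
Optimal cycle mean attained by: cycle 3->4->3, total (-8) + (-2), length 2.
Answer: λ = -5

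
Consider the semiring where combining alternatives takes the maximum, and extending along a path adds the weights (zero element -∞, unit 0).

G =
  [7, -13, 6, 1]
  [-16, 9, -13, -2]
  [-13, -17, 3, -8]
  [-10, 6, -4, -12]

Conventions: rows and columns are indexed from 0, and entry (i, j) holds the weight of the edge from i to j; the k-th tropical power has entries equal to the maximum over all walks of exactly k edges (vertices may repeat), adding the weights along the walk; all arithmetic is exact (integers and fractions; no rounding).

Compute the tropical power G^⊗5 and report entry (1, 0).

G^⊗2:
  [14, 7, 13, 8]
  [-7, 18, -4, 7]
  [-6, -2, 6, -5]
  [-3, 15, -1, 4]
G^⊗3:
  [21, 16, 20, 15]
  [2, 27, 5, 16]
  [1, 7, 9, -2]
  [4, 24, 3, 13]
G^⊗4:
  [28, 25, 27, 22]
  [11, 36, 14, 25]
  [8, 16, 12, 5]
  [11, 33, 11, 22]
G^⊗5:
  [35, 34, 34, 29]
  [20, 45, 23, 34]
  [15, 25, 15, 14]
  [18, 42, 20, 31]
Key observation: the optimum is the walk 1->1->1->1->1->0, with weight 9 + 9 + 9 + 9 + (-16) = 20.
Optimal value attained by: walk 1->1->1->1->1->0.
Answer: (G^⊗5)[1][0] = 20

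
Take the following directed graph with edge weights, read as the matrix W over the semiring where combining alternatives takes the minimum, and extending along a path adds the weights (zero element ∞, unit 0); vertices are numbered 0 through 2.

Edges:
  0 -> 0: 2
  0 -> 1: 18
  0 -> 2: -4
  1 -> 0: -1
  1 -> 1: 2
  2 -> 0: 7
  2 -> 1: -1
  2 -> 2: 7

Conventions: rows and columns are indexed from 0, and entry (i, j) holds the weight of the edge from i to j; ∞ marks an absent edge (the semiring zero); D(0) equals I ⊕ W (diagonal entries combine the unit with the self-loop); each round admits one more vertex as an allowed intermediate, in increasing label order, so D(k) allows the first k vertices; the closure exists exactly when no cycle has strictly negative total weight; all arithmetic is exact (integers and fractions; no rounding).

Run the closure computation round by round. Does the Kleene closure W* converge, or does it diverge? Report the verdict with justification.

D(0):
  [0, 18, -4]
  [-1, 0, ∞]
  [7, -1, 0]
D(1):
  [0, 18, -4]
  [-1, 0, -5]
  [7, -1, 0]
Detection: at round 2, diagonal entry (2, 2) turns strictly negative.
Key observation: the cycle 2->1->0->2 has total weight (-1) + (-1) + (-4), which is strictly negative.
Answer: DIVERGES — negative cycle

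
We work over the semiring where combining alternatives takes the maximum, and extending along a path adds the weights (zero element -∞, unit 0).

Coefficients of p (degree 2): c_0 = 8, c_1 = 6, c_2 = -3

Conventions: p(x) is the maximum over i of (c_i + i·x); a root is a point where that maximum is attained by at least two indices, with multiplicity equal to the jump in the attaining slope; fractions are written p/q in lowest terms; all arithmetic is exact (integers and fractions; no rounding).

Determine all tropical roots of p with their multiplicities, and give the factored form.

hull edge (i=0, c=8) to (i=1, c=6): slope -2, span 1
hull edge (i=1, c=6) to (i=2, c=-3): slope -9, span 1
Factored form: p(x) = -3 ⊗ (x ⊕ 2) ⊗ (x ⊕ 9)
Answer: roots = 2 (mult 1), 9 (mult 1)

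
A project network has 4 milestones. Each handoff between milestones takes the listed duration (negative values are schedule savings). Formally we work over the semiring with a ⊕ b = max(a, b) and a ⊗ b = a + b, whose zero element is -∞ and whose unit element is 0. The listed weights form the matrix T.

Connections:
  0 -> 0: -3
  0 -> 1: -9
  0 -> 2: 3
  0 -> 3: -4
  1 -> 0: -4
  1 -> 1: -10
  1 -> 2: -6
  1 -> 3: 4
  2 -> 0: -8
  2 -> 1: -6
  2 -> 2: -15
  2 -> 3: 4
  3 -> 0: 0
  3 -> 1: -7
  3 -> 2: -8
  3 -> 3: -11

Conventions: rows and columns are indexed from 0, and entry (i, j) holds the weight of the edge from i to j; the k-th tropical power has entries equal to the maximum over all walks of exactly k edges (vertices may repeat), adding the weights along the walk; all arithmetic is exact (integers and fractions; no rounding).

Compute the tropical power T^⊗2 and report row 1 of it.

T^⊗2:
  [-4, -3, 0, 7]
  [4, -3, -1, -2]
  [4, -3, -4, -2]
  [-3, -9, 3, -3]
Answer: row 1 of T^⊗2 = [4, -3, -1, -2]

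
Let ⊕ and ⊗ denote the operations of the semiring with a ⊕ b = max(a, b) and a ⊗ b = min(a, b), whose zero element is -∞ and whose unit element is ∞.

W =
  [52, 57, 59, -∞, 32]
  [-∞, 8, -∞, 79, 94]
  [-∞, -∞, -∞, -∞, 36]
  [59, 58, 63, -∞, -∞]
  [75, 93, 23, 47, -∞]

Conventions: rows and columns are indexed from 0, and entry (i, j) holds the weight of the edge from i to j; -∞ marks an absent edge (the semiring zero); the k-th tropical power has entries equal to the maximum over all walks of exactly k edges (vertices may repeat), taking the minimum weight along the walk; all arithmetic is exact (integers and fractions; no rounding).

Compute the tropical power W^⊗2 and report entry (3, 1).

W^⊗2:
  [52, 52, 52, 57, 57]
  [75, 93, 63, 47, 8]
  [36, 36, 23, 36, -∞]
  [52, 57, 59, 58, 58]
  [52, 57, 59, 79, 93]
Key observation: the optimum is the walk 3->0->1, with weight 59 min 57 = 57.
Optimal value attained by: walk 3->0->1.
Answer: (W^⊗2)[3][1] = 57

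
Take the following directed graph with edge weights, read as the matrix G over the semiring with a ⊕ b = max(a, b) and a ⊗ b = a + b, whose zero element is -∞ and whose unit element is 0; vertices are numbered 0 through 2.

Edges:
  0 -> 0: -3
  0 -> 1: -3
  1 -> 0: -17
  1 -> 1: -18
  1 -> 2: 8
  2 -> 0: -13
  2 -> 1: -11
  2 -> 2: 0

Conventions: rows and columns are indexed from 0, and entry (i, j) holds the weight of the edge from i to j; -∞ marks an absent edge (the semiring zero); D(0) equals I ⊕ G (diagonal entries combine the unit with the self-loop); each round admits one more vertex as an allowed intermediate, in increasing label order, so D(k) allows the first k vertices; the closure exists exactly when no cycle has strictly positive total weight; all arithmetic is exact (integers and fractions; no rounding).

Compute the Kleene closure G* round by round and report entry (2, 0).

D(0):
  [0, -3, -∞]
  [-17, 0, 8]
  [-13, -11, 0]
D(1):
  [0, -3, -∞]
  [-17, 0, 8]
  [-13, -11, 0]
D(2):
  [0, -3, 5]
  [-17, 0, 8]
  [-13, -11, 0]
D(3):
  [0, -3, 5]
  [-5, 0, 8]
  [-13, -11, 0]
Answer: G*[2][0] = -13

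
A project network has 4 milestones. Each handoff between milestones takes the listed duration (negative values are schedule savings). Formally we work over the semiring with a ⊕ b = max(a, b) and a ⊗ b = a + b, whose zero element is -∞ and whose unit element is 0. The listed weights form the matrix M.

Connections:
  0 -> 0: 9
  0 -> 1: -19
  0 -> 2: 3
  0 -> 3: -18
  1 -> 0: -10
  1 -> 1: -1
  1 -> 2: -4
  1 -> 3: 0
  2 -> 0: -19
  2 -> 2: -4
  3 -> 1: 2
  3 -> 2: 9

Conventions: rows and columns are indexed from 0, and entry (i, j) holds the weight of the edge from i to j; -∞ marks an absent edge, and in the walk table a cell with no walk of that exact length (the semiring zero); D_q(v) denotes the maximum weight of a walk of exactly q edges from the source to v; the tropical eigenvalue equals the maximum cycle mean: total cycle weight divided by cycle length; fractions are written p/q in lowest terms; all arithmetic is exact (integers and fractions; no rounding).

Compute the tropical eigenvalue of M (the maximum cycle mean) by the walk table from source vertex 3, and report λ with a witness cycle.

q=0: [-∞, -∞, -∞, 0]
q=1: [-∞, 2, 9, -∞]
q=2: [-8, 1, 5, 2]
q=3: [1, 4, 11, 1]
q=4: [10, 3, 10, 4]
Optimal cycle mean attained by: cycle 0->0, total 9, length 1.
Answer: λ = 9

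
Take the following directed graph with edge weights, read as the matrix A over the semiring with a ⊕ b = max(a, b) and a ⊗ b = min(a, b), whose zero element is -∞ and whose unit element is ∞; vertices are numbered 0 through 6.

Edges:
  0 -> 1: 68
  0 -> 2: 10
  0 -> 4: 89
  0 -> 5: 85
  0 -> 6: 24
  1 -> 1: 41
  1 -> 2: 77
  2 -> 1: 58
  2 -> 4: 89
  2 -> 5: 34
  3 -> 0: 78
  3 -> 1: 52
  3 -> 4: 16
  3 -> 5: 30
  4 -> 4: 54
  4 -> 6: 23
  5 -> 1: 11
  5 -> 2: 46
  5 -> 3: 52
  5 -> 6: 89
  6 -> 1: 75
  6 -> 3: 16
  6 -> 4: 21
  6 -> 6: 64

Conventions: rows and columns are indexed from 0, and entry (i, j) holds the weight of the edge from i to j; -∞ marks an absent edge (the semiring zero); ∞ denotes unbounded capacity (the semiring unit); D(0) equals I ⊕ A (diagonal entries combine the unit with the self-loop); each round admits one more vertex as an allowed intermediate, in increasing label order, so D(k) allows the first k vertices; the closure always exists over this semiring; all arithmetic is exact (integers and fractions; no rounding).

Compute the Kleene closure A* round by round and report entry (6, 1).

D(0):
  [∞, 68, 10, -∞, 89, 85, 24]
  [-∞, ∞, 77, -∞, -∞, -∞, -∞]
  [-∞, 58, ∞, -∞, 89, 34, -∞]
  [78, 52, -∞, ∞, 16, 30, -∞]
  [-∞, -∞, -∞, -∞, ∞, -∞, 23]
  [-∞, 11, 46, 52, -∞, ∞, 89]
  [-∞, 75, -∞, 16, 21, -∞, ∞]
D(1):
  [∞, 68, 10, -∞, 89, 85, 24]
  [-∞, ∞, 77, -∞, -∞, -∞, -∞]
  [-∞, 58, ∞, -∞, 89, 34, -∞]
  [78, 68, 10, ∞, 78, 78, 24]
  [-∞, -∞, -∞, -∞, ∞, -∞, 23]
  [-∞, 11, 46, 52, -∞, ∞, 89]
  [-∞, 75, -∞, 16, 21, -∞, ∞]
D(2):
  [∞, 68, 68, -∞, 89, 85, 24]
  [-∞, ∞, 77, -∞, -∞, -∞, -∞]
  [-∞, 58, ∞, -∞, 89, 34, -∞]
  [78, 68, 68, ∞, 78, 78, 24]
  [-∞, -∞, -∞, -∞, ∞, -∞, 23]
  [-∞, 11, 46, 52, -∞, ∞, 89]
  [-∞, 75, 75, 16, 21, -∞, ∞]
D(3):
  [∞, 68, 68, -∞, 89, 85, 24]
  [-∞, ∞, 77, -∞, 77, 34, -∞]
  [-∞, 58, ∞, -∞, 89, 34, -∞]
  [78, 68, 68, ∞, 78, 78, 24]
  [-∞, -∞, -∞, -∞, ∞, -∞, 23]
  [-∞, 46, 46, 52, 46, ∞, 89]
  [-∞, 75, 75, 16, 75, 34, ∞]
D(4):
  [∞, 68, 68, -∞, 89, 85, 24]
  [-∞, ∞, 77, -∞, 77, 34, -∞]
  [-∞, 58, ∞, -∞, 89, 34, -∞]
  [78, 68, 68, ∞, 78, 78, 24]
  [-∞, -∞, -∞, -∞, ∞, -∞, 23]
  [52, 52, 52, 52, 52, ∞, 89]
  [16, 75, 75, 16, 75, 34, ∞]
D(5):
  [∞, 68, 68, -∞, 89, 85, 24]
  [-∞, ∞, 77, -∞, 77, 34, 23]
  [-∞, 58, ∞, -∞, 89, 34, 23]
  [78, 68, 68, ∞, 78, 78, 24]
  [-∞, -∞, -∞, -∞, ∞, -∞, 23]
  [52, 52, 52, 52, 52, ∞, 89]
  [16, 75, 75, 16, 75, 34, ∞]
D(6):
  [∞, 68, 68, 52, 89, 85, 85]
  [34, ∞, 77, 34, 77, 34, 34]
  [34, 58, ∞, 34, 89, 34, 34]
  [78, 68, 68, ∞, 78, 78, 78]
  [-∞, -∞, -∞, -∞, ∞, -∞, 23]
  [52, 52, 52, 52, 52, ∞, 89]
  [34, 75, 75, 34, 75, 34, ∞]
D(7):
  [∞, 75, 75, 52, 89, 85, 85]
  [34, ∞, 77, 34, 77, 34, 34]
  [34, 58, ∞, 34, 89, 34, 34]
  [78, 75, 75, ∞, 78, 78, 78]
  [23, 23, 23, 23, ∞, 23, 23]
  [52, 75, 75, 52, 75, ∞, 89]
  [34, 75, 75, 34, 75, 34, ∞]
Answer: A*[6][1] = 75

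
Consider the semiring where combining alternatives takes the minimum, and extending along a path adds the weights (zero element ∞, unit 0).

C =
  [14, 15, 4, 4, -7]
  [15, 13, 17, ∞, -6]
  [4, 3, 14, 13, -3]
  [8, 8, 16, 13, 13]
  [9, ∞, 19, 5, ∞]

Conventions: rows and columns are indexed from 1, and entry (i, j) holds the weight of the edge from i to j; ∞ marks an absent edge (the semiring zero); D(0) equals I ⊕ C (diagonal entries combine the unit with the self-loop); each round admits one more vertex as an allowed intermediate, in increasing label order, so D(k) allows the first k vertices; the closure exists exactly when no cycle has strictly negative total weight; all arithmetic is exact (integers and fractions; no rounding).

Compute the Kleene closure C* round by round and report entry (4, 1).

D(0):
  [0, 15, 4, 4, -7]
  [15, 0, 17, ∞, -6]
  [4, 3, 0, 13, -3]
  [8, 8, 16, 0, 13]
  [9, ∞, 19, 5, 0]
D(1):
  [0, 15, 4, 4, -7]
  [15, 0, 17, 19, -6]
  [4, 3, 0, 8, -3]
  [8, 8, 12, 0, 1]
  [9, 24, 13, 5, 0]
D(2):
  [0, 15, 4, 4, -7]
  [15, 0, 17, 19, -6]
  [4, 3, 0, 8, -3]
  [8, 8, 12, 0, 1]
  [9, 24, 13, 5, 0]
D(3):
  [0, 7, 4, 4, -7]
  [15, 0, 17, 19, -6]
  [4, 3, 0, 8, -3]
  [8, 8, 12, 0, 1]
  [9, 16, 13, 5, 0]
D(4):
  [0, 7, 4, 4, -7]
  [15, 0, 17, 19, -6]
  [4, 3, 0, 8, -3]
  [8, 8, 12, 0, 1]
  [9, 13, 13, 5, 0]
D(5):
  [0, 6, 4, -2, -7]
  [3, 0, 7, -1, -6]
  [4, 3, 0, 2, -3]
  [8, 8, 12, 0, 1]
  [9, 13, 13, 5, 0]
Answer: C*[4][1] = 8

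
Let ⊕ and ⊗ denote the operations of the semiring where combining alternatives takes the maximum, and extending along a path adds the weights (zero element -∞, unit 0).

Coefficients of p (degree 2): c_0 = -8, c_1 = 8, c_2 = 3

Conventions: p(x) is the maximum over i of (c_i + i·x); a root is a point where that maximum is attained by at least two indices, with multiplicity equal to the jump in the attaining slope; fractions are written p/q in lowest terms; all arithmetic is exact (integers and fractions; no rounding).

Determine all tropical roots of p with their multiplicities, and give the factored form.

hull edge (i=0, c=-8) to (i=1, c=8): slope 16, span 1
hull edge (i=1, c=8) to (i=2, c=3): slope -5, span 1
Factored form: p(x) = 3 ⊗ (x ⊕ (-16)) ⊗ (x ⊕ 5)
Answer: roots = -16 (mult 1), 5 (mult 1)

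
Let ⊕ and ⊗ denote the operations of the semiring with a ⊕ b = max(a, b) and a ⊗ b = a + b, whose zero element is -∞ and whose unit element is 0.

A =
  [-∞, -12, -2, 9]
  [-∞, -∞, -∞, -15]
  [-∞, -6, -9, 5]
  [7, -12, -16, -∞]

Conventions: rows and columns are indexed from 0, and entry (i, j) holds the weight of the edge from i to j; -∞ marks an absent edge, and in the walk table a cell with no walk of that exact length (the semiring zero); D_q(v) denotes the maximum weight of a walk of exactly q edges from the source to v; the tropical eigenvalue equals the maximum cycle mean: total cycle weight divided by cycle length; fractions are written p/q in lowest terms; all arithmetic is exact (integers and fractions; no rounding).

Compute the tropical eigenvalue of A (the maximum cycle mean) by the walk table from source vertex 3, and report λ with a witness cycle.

q=0: [-∞, -∞, -∞, 0]
q=1: [7, -12, -16, -∞]
q=2: [-∞, -5, 5, 16]
q=3: [23, 4, 0, 10]
q=4: [17, 11, 21, 32]
Optimal cycle mean attained by: cycle 0->3->0, total 9 + 7, length 2.
Answer: λ = 8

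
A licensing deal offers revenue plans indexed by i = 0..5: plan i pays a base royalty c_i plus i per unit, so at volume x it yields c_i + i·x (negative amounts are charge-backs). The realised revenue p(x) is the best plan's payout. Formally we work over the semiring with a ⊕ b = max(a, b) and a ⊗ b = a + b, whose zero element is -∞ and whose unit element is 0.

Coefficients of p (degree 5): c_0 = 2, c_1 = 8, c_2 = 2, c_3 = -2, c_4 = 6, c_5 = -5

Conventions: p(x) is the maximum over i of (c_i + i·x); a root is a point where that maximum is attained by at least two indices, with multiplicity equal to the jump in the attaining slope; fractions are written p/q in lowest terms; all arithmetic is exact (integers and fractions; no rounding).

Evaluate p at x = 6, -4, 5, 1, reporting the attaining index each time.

p(6) = max(2+0·6=2, 8+1·6=14, 2+2·6=14, -2+3·6=16, 6+4·6=30, -5+5·6=25) = 30 (attained by i=4)
p(-4) = max(2+0·(-4)=2, 8+1·(-4)=4, 2+2·(-4)=-6, -2+3·(-4)=-14, 6+4·(-4)=-10, -5+5·(-4)=-25) = 4 (attained by i=1)
p(5) = max(2+0·5=2, 8+1·5=13, 2+2·5=12, -2+3·5=13, 6+4·5=26, -5+5·5=20) = 26 (attained by i=4)
p(1) = max(2+0·1=2, 8+1·1=9, 2+2·1=4, -2+3·1=1, 6+4·1=10, -5+5·1=0) = 10 (attained by i=4)
Answer: p(6) = 30; p(-4) = 4; p(5) = 26; p(1) = 10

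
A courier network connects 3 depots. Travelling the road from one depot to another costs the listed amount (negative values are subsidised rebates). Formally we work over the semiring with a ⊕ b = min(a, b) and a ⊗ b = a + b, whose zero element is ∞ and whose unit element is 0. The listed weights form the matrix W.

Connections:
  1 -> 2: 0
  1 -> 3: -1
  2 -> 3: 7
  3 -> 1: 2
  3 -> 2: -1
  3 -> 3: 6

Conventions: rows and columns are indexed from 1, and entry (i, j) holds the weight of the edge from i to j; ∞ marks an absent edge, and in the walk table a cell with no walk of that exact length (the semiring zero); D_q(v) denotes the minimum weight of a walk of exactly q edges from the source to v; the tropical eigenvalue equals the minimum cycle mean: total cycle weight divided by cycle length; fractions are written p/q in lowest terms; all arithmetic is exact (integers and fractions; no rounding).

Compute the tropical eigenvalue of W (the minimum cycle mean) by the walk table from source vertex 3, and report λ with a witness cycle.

q=0: [∞, ∞, 0]
q=1: [2, -1, 6]
q=2: [8, 2, 1]
q=3: [3, 0, 7]
Optimal cycle mean attained by: cycle 1->3->1, total (-1) + 2, length 2.
Answer: λ = 1/2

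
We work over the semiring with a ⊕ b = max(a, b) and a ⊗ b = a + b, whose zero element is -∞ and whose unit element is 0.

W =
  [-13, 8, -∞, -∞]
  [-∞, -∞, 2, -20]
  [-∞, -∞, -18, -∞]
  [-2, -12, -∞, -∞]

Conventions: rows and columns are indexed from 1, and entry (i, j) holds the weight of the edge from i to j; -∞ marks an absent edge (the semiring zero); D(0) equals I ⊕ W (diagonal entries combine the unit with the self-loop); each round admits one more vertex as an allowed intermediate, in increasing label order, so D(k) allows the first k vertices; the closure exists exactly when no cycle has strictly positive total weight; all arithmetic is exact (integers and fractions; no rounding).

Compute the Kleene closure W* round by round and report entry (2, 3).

D(0):
  [0, 8, -∞, -∞]
  [-∞, 0, 2, -20]
  [-∞, -∞, 0, -∞]
  [-2, -12, -∞, 0]
D(1):
  [0, 8, -∞, -∞]
  [-∞, 0, 2, -20]
  [-∞, -∞, 0, -∞]
  [-2, 6, -∞, 0]
D(2):
  [0, 8, 10, -12]
  [-∞, 0, 2, -20]
  [-∞, -∞, 0, -∞]
  [-2, 6, 8, 0]
D(3):
  [0, 8, 10, -12]
  [-∞, 0, 2, -20]
  [-∞, -∞, 0, -∞]
  [-2, 6, 8, 0]
D(4):
  [0, 8, 10, -12]
  [-22, 0, 2, -20]
  [-∞, -∞, 0, -∞]
  [-2, 6, 8, 0]
Answer: W*[2][3] = 2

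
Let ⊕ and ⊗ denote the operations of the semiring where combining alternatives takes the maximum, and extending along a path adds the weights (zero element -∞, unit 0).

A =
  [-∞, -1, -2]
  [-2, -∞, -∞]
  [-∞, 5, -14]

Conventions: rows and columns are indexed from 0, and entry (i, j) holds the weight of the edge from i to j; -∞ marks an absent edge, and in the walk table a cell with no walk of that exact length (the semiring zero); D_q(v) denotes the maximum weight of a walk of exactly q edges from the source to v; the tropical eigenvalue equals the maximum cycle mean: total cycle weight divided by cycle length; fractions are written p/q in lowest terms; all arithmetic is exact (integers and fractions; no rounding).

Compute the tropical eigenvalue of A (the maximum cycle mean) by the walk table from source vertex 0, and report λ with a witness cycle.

q=0: [0, -∞, -∞]
q=1: [-∞, -1, -2]
q=2: [-3, 3, -16]
q=3: [1, -4, -5]
Optimal cycle mean attained by: cycle 0->2->1->0, total (-2) + 5 + (-2), length 3.
Answer: λ = 1/3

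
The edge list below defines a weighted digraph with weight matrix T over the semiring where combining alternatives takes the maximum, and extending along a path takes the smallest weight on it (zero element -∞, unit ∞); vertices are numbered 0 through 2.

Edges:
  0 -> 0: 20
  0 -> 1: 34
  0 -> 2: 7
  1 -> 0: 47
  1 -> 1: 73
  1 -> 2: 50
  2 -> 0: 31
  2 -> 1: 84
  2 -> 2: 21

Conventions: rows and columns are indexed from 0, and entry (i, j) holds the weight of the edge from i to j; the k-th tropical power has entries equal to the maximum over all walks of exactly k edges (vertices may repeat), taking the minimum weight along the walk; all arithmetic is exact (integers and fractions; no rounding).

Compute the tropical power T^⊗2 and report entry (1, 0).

T^⊗2:
  [34, 34, 34]
  [47, 73, 50]
  [47, 73, 50]
Key observation: the optimum is the walk 1->1->0, with weight 73 min 47 = 47.
Optimal value attained by: walk 1->1->0.
Answer: (T^⊗2)[1][0] = 47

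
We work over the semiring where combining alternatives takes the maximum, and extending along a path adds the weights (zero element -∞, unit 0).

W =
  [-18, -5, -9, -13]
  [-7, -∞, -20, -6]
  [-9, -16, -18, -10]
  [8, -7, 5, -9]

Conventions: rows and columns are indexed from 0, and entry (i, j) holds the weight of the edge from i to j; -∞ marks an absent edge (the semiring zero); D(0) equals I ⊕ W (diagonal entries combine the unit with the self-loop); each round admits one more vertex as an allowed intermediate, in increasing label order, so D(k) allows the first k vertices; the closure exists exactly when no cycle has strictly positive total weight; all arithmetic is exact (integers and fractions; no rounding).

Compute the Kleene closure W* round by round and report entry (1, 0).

D(0):
  [0, -5, -9, -13]
  [-7, 0, -20, -6]
  [-9, -16, 0, -10]
  [8, -7, 5, 0]
D(1):
  [0, -5, -9, -13]
  [-7, 0, -16, -6]
  [-9, -14, 0, -10]
  [8, 3, 5, 0]
D(2):
  [0, -5, -9, -11]
  [-7, 0, -16, -6]
  [-9, -14, 0, -10]
  [8, 3, 5, 0]
D(3):
  [0, -5, -9, -11]
  [-7, 0, -16, -6]
  [-9, -14, 0, -10]
  [8, 3, 5, 0]
D(4):
  [0, -5, -6, -11]
  [2, 0, -1, -6]
  [-2, -7, 0, -10]
  [8, 3, 5, 0]
Answer: W*[1][0] = 2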